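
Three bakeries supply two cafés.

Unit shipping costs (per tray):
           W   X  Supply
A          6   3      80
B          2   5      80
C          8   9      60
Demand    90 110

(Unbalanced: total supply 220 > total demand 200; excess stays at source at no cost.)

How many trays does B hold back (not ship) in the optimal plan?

0

Minimum-cost shipments:
  A to X: 80 × 3 = 240
  B to W: 80 × 2 = 160
  C to W: 10 × 8 = 80
  C to X: 30 × 9 = 270
Total cost = 750.
B ships 80 of its 80, leaving 0.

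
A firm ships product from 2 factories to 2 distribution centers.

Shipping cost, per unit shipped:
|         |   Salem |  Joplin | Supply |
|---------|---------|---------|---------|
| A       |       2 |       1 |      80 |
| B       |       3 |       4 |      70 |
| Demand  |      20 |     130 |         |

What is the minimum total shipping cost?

A cheapest plan:
  A–Joplin: 80 × 1 = 80
  B–Salem: 20 × 3 = 60
  B–Joplin: 50 × 4 = 200
Total = 80 + 60 + 200 = 340.

340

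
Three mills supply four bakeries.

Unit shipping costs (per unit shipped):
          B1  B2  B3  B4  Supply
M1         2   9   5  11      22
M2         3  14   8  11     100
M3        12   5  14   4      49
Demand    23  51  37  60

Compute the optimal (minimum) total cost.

1228

Optimal allocation:
  M1→B2: 22 sacks
  M2→B1: 23 sacks
  M2→B3: 37 sacks
  M2→B4: 40 sacks
  M3→B2: 29 sacks
  M3→B4: 20 sacks
Total cost = 1228.
(Supply check: M1 ships 22; M2 ships 100; M3 ships 49.)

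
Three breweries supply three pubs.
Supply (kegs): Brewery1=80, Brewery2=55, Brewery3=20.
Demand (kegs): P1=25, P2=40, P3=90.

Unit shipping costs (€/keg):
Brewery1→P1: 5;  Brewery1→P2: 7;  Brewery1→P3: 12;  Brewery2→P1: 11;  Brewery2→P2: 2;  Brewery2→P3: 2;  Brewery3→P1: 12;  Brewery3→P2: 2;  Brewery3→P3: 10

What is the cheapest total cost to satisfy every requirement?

An optimal shipping plan:
  Brewery1→P1: 25 × €5 = €125
  Brewery1→P2: 20 × €7 = €140
  Brewery1→P3: 35 × €12 = €420
  Brewery2→P3: 55 × €2 = €110
  Brewery3→P2: 20 × €2 = €40
Total = 125 + 140 + 420 + 110 + 40 = €835.

835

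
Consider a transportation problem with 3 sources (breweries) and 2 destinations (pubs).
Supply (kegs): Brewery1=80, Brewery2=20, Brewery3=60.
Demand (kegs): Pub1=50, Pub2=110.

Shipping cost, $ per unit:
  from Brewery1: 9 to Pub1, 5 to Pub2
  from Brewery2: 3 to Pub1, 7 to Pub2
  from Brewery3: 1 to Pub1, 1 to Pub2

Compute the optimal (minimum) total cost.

A cheapest plan:
  Brewery1->Pub2: 80 × $5 = $400
  Brewery2->Pub1: 20 × $3 = $60
  Brewery3->Pub1: 30 × $1 = $30
  Brewery3->Pub2: 30 × $1 = $30
Total = 400 + 60 + 30 + 30 = $520.

520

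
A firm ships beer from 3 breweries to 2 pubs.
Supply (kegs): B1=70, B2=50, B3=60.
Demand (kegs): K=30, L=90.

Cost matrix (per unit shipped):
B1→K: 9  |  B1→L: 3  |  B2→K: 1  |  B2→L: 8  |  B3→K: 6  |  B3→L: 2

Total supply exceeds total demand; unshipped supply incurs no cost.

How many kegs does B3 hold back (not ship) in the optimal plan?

An optimal plan:
  B1–L: 30 × 3 = 90
  B2–K: 30 × 1 = 30
  B3–L: 60 × 2 = 120
Total cost = 240.
B3 ships 60 of its 60, leaving 0.

0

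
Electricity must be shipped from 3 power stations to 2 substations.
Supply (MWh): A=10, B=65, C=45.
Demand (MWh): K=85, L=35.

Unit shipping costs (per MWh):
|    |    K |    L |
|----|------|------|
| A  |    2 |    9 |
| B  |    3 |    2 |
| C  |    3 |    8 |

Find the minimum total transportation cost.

315

Optimal allocation:
  A–K: 10 × 2 = 20
  B–K: 30 × 3 = 90
  B–L: 35 × 2 = 70
  C–K: 45 × 3 = 135
Total = 20 + 90 + 70 + 135 = 315.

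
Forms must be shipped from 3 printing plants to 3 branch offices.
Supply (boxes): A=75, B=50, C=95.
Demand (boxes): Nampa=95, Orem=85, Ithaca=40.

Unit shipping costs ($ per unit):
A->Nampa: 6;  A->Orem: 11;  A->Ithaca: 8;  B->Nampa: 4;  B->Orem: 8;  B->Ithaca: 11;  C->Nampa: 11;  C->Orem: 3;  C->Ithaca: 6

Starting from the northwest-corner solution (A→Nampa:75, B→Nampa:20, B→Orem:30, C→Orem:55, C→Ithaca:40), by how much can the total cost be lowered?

150

Current plan cost = 75·6 + 20·4 + 30·8 + 55·3 + 40·6 = $1175.
Optimal plan:
  A->Nampa: 45 × $6 = $270
  A->Ithaca: 30 × $8 = $240
  B->Nampa: 50 × $4 = $200
  C->Orem: 85 × $3 = $255
  C->Ithaca: 10 × $6 = $60
Optimal cost = $1025.
Saving = 1175 − 1025 = $150.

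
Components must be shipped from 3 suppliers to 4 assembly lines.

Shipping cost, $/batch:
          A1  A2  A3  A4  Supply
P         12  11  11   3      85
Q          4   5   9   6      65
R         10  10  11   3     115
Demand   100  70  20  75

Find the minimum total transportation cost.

1755

Optimal allocation:
  P–A3: 10 × $11 = $110
  P–A4: 75 × $3 = $225
  Q–A1: 65 × $4 = $260
  R–A1: 35 × $10 = $350
  R–A2: 70 × $10 = $700
  R–A3: 10 × $11 = $110
Total = 110 + 225 + 260 + 350 + 700 + 110 = $1755.
(Supply check: P ships 85; Q ships 65; R ships 115.)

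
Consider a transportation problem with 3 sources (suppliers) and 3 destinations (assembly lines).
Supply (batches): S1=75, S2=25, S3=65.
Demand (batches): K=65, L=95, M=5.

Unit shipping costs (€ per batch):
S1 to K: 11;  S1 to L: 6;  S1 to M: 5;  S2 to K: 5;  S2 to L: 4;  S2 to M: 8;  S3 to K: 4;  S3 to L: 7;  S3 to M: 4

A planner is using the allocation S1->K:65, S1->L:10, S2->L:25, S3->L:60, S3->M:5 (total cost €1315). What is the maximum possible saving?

Current plan cost = 65·11 + 10·6 + 25·4 + 60·7 + 5·4 = €1315.
Optimal plan:
  S1->L: 70 × €6 = €420
  S1->M: 5 × €5 = €25
  S2->L: 25 × €4 = €100
  S3->K: 65 × €4 = €260
Optimal cost = €805.
Saving = 1315 − 805 = €510.

510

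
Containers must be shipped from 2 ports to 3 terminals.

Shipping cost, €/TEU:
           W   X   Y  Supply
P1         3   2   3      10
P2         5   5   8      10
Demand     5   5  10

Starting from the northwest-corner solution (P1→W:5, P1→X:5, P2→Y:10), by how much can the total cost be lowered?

25

Current plan cost = 5·3 + 5·2 + 10·8 = €105.
Optimal plan:
  P1–Y: 10 × €3 = €30
  P2–W: 5 × €5 = €25
  P2–X: 5 × €5 = €25
Optimal cost = €80.
Saving = 105 − 80 = €25.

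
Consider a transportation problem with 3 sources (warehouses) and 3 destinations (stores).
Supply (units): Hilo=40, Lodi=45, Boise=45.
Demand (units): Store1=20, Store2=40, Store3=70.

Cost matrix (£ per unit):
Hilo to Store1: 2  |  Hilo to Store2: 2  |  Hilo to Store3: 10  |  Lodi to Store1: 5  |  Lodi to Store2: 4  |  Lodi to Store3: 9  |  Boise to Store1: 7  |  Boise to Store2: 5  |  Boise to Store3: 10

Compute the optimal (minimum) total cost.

One minimum-cost allocation:
  Hilo to Store1: 20 × £2 = £40
  Hilo to Store2: 20 × £2 = £40
  Lodi to Store3: 45 × £9 = £405
  Boise to Store2: 20 × £5 = £100
  Boise to Store3: 25 × £10 = £250
Total = 40 + 40 + 405 + 100 + 250 = £835.
(Supply check: Hilo ships 40; Lodi ships 45; Boise ships 45.)

835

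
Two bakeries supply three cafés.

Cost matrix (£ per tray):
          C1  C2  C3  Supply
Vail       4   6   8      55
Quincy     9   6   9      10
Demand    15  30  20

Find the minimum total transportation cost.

400

Optimal allocation:
  Vail to C1: 15 trays
  Vail to C2: 20 trays
  Vail to C3: 20 trays
  Quincy to C2: 10 trays
Total cost = £400.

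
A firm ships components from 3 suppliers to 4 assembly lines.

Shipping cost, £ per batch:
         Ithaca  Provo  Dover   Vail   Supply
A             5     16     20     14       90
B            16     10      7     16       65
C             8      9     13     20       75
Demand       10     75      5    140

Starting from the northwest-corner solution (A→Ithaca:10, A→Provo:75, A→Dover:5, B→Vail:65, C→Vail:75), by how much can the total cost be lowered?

Current plan cost = 10·5 + 75·16 + 5·20 + 65·16 + 75·20 = £3890.
Optimal plan:
  A–Ithaca: 10 × £5 = £50
  A–Vail: 80 × £14 = £1120
  B–Dover: 5 × £7 = £35
  B–Vail: 60 × £16 = £960
  C–Provo: 75 × £9 = £675
Optimal cost = £2840.
Saving = 3890 − 2840 = £1050.

1050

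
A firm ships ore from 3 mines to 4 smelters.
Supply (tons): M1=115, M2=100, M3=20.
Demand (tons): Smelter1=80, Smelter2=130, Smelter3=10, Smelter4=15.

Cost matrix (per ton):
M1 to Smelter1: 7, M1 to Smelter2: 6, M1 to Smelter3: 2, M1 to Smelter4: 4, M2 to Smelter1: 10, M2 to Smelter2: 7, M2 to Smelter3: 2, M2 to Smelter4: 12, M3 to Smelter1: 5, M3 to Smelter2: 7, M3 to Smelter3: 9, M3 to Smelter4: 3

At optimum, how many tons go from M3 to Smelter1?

Solving gives:
  M1→Smelter1: 60 tons
  M1→Smelter2: 40 tons
  M1→Smelter4: 15 tons
  M2→Smelter2: 90 tons
  M2→Smelter3: 10 tons
  M3→Smelter1: 20 tons
Total cost = 1470.
So M3→Smelter1 carries 20 tons.

20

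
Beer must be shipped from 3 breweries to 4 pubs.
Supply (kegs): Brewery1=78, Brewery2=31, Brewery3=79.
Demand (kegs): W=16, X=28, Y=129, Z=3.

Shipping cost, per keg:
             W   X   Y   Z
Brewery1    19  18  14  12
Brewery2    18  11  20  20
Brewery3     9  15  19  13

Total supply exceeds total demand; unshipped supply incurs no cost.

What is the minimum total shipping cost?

One minimum-cost allocation:
  Brewery1 to Y: 78 × 14 = 1092
  Brewery2 to X: 28 × 11 = 308
  Brewery3 to W: 16 × 9 = 144
  Brewery3 to Y: 51 × 19 = 969
  Brewery3 to Z: 3 × 13 = 39
Total = 1092 + 308 + 144 + 969 + 39 = 2552.
(Supply check: Brewery1 ships 78; Brewery2 ships 28; Brewery3 ships 70.)

2552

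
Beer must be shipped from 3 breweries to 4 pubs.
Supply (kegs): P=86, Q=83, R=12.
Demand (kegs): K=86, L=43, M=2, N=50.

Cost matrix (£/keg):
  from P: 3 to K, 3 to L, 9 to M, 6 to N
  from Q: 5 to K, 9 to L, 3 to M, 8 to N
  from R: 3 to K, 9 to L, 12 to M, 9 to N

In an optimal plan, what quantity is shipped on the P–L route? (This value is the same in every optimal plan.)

43

The minimum-cost plan:
  P to L: 43 × £3 = £129
  P to N: 43 × £6 = £258
  Q to K: 74 × £5 = £370
  Q to M: 2 × £3 = £6
  Q to N: 7 × £8 = £56
  R to K: 12 × £3 = £36
Total cost = £855.
So P→L carries 43 kegs.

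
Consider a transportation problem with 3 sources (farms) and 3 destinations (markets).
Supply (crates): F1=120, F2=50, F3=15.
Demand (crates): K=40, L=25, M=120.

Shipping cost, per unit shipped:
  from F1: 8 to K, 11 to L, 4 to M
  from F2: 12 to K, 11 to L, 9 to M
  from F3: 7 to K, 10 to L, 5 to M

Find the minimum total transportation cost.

One minimum-cost allocation:
  F1->M: 120 × 4 = 480
  F2->K: 25 × 12 = 300
  F2->L: 25 × 11 = 275
  F3->K: 15 × 7 = 105
Total = 480 + 300 + 275 + 105 = 1160.

1160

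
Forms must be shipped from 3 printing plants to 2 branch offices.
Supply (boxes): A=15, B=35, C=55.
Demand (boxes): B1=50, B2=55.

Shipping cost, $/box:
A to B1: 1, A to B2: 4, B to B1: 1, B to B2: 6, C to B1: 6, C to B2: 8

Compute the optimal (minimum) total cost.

Optimal allocation:
  A–B1: 15 × $1 = $15
  B–B1: 35 × $1 = $35
  C–B2: 55 × $8 = $440
Total = 15 + 35 + 440 = $490.

490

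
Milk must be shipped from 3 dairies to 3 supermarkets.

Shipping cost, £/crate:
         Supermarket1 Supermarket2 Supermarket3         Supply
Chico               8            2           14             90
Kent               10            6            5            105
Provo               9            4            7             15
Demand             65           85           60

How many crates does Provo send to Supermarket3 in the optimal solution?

Solving gives:
  Chico–Supermarket1: 5 × £8 = £40
  Chico–Supermarket2: 85 × £2 = £170
  Kent–Supermarket1: 45 × £10 = £450
  Kent–Supermarket3: 60 × £5 = £300
  Provo–Supermarket1: 15 × £9 = £135
Total cost = £1095.
The route Provo→Supermarket3 is not used.

0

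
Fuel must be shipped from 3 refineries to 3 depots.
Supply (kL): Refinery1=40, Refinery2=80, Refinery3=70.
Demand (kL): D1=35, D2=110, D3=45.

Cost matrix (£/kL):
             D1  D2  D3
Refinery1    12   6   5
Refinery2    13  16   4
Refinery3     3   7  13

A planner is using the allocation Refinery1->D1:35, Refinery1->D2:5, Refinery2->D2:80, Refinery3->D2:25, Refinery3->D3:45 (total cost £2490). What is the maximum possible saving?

1160

Current plan cost = 35·12 + 5·6 + 80·16 + 25·7 + 45·13 = £2490.
Optimal plan:
  Refinery1–D2: 40 × £6 = £240
  Refinery2–D2: 35 × £16 = £560
  Refinery2–D3: 45 × £4 = £180
  Refinery3–D1: 35 × £3 = £105
  Refinery3–D2: 35 × £7 = £245
Optimal cost = £1330.
Saving = 2490 − 1330 = £1160.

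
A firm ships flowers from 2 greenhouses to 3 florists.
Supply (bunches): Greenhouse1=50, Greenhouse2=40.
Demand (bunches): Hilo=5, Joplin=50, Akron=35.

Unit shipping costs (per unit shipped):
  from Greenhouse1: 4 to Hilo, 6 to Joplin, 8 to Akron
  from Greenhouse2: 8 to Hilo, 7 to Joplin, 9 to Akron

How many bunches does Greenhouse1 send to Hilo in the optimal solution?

Solving gives:
  Greenhouse1 to Hilo: 5 × 4 = 20
  Greenhouse1 to Joplin: 10 × 6 = 60
  Greenhouse1 to Akron: 35 × 8 = 280
  Greenhouse2 to Joplin: 40 × 7 = 280
Total cost = 640.
So Greenhouse1→Hilo carries 5 bunches.

5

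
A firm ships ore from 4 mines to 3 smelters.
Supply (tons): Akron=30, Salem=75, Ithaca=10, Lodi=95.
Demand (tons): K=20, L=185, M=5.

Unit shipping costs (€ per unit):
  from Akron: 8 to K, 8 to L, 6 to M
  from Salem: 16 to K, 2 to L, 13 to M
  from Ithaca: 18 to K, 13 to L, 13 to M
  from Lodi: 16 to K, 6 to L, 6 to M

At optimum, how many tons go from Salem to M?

Optimal shipments:
  Akron to K: 20 × €8 = €160
  Akron to L: 5 × €8 = €40
  Akron to M: 5 × €6 = €30
  Salem to L: 75 × €2 = €150
  Ithaca to L: 10 × €13 = €130
  Lodi to L: 95 × €6 = €570
Total cost = €1080.
The route Salem→M is not used.

0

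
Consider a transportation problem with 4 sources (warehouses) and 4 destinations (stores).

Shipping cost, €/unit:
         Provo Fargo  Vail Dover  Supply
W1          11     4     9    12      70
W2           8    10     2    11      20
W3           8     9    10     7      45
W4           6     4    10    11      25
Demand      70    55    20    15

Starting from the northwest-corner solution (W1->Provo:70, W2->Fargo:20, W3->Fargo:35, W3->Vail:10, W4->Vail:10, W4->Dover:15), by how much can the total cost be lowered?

Current plan cost = 70·11 + 20·10 + 35·9 + 10·10 + 10·10 + 15·11 = €1650.
Optimal plan:
  W1->Provo: 15 × €11 = €165
  W1->Fargo: 55 × €4 = €220
  W2->Vail: 20 × €2 = €40
  W3->Provo: 30 × €8 = €240
  W3->Dover: 15 × €7 = €105
  W4->Provo: 25 × €6 = €150
Optimal cost = €920.
Saving = 1650 − 920 = €730.

730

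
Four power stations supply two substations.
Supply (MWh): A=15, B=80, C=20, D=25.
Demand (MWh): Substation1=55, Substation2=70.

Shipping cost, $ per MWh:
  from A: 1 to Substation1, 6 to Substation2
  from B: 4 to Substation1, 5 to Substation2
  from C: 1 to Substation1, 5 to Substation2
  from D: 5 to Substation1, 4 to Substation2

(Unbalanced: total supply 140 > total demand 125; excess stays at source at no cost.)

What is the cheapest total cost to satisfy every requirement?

440

One minimum-cost allocation:
  A->Substation1: 15 × $1 = $15
  B->Substation1: 20 × $4 = $80
  B->Substation2: 45 × $5 = $225
  C->Substation1: 20 × $1 = $20
  D->Substation2: 25 × $4 = $100
Total = 15 + 80 + 225 + 20 + 100 = $440.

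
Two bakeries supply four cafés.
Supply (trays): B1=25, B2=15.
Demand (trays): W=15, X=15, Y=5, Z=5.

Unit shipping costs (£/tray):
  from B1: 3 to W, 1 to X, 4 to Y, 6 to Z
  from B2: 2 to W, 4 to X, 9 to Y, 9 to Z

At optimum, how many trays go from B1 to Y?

Optimal shipments:
  B1–X: 15 × £1 = £15
  B1–Y: 5 × £4 = £20
  B1–Z: 5 × £6 = £30
  B2–W: 15 × £2 = £30
Total cost = £95.
So B1→Y carries 5 trays.

5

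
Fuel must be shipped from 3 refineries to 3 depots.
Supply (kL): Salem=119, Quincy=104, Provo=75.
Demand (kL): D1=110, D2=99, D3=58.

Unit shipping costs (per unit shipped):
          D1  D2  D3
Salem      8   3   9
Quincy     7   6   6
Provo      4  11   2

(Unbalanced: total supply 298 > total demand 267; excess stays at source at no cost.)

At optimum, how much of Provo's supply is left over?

0

Minimum-cost shipments:
  Salem to D2: 99 × 3 = 297
  Quincy to D1: 93 × 7 = 651
  Provo to D1: 17 × 4 = 68
  Provo to D3: 58 × 2 = 116
Total cost = 1132.
Provo ships 75 of its 75, leaving 0.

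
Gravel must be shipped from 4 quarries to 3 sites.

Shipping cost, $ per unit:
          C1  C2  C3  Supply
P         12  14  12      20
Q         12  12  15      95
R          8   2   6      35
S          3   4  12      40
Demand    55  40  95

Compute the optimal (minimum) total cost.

1795

An optimal shipping plan:
  P->C3: 20 truckloads
  Q->C1: 15 truckloads
  Q->C2: 5 truckloads
  Q->C3: 75 truckloads
  R->C2: 35 truckloads
  S->C1: 40 truckloads
Total cost = $1795.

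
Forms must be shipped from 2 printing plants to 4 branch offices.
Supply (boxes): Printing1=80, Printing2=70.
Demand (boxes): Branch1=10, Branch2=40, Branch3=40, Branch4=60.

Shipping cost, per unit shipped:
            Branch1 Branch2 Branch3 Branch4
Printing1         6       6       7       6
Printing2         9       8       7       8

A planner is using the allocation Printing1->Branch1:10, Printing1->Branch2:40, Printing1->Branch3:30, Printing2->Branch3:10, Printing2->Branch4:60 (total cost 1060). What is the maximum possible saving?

60

Current plan cost = 10·6 + 40·6 + 30·7 + 10·7 + 60·8 = 1060.
Optimal plan:
  Printing1 to Branch1: 10 × 6 = 60
  Printing1 to Branch2: 40 × 6 = 240
  Printing1 to Branch4: 30 × 6 = 180
  Printing2 to Branch3: 40 × 7 = 280
  Printing2 to Branch4: 30 × 8 = 240
Optimal cost = 1000.
Saving = 1060 − 1000 = 60.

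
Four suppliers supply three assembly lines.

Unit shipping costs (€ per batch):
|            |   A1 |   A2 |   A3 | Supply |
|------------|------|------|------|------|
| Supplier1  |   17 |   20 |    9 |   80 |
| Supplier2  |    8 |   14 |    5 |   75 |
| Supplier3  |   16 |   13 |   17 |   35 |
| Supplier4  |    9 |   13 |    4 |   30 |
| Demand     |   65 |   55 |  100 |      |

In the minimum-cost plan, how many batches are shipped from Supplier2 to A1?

65

Solving gives:
  Supplier1→A3: 80 batches
  Supplier2→A1: 65 batches
  Supplier2→A2: 10 batches
  Supplier3→A2: 35 batches
  Supplier4→A2: 10 batches
  Supplier4→A3: 20 batches
Total cost = €2045.
So Supplier2→A1 carries 65 batches.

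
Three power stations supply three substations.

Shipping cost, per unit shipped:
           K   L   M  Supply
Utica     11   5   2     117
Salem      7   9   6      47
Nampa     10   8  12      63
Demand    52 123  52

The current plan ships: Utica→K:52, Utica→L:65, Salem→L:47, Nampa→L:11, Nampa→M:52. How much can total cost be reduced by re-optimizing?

760

Current plan cost = 52·11 + 65·5 + 47·9 + 11·8 + 52·12 = 2032.
Optimal plan:
  Utica–L: 65 × 5 = 325
  Utica–M: 52 × 2 = 104
  Salem–K: 47 × 7 = 329
  Nampa–K: 5 × 10 = 50
  Nampa–L: 58 × 8 = 464
Optimal cost = 1272.
Saving = 2032 − 1272 = 760.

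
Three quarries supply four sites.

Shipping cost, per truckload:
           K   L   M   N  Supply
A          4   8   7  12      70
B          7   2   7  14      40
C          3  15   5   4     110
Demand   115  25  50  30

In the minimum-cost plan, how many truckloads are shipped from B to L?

25

Solving gives:
  A–K: 70 truckloads
  B–L: 25 truckloads
  B–M: 15 truckloads
  C–K: 45 truckloads
  C–M: 35 truckloads
  C–N: 30 truckloads
Total cost = 865.
So B→L carries 25 truckloads.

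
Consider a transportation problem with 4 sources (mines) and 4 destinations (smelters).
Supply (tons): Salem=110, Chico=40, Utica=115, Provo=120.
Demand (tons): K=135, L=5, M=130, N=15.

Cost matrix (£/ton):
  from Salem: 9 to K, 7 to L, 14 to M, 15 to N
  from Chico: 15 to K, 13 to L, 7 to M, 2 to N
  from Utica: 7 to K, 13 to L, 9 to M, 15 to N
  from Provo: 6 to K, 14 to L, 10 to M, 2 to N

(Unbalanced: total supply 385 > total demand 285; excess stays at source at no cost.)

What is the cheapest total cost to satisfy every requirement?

One minimum-cost allocation:
  Salem–K: 5 × £9 = £45
  Salem–L: 5 × £7 = £35
  Chico–M: 40 × £7 = £280
  Utica–K: 25 × £7 = £175
  Utica–M: 90 × £9 = £810
  Provo–K: 105 × £6 = £630
  Provo–N: 15 × £2 = £30
Total = 45 + 35 + 280 + 175 + 810 + 630 + 30 = £2005.
(Supply check: Salem ships 10; Chico ships 40; Utica ships 115; Provo ships 120.)

2005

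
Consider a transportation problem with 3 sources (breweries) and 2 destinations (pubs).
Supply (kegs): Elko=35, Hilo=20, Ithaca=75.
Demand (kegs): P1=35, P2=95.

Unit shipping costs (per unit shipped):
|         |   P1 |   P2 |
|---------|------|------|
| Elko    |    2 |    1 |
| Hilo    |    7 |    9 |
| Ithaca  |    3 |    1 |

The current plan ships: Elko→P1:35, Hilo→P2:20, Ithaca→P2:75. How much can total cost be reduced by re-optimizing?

60

Current plan cost = 35·2 + 20·9 + 75·1 = 325.
Optimal plan:
  Elko to P1: 15 × 2 = 30
  Elko to P2: 20 × 1 = 20
  Hilo to P1: 20 × 7 = 140
  Ithaca to P2: 75 × 1 = 75
Optimal cost = 265.
Saving = 325 − 265 = 60.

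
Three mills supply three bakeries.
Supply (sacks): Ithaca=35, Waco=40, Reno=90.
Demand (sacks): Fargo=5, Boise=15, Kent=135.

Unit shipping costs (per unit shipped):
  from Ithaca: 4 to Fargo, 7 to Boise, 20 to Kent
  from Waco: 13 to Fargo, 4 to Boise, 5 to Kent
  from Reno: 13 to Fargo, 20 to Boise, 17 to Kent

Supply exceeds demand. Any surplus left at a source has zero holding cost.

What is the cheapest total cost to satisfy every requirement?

Optimal allocation:
  Ithaca->Fargo: 5 × 4 = 20
  Ithaca->Boise: 15 × 7 = 105
  Ithaca->Kent: 5 × 20 = 100
  Waco->Kent: 40 × 5 = 200
  Reno->Kent: 90 × 17 = 1530
Total = 20 + 105 + 100 + 200 + 1530 = 1955.
(Supply check: Ithaca ships 25; Waco ships 40; Reno ships 90.)

1955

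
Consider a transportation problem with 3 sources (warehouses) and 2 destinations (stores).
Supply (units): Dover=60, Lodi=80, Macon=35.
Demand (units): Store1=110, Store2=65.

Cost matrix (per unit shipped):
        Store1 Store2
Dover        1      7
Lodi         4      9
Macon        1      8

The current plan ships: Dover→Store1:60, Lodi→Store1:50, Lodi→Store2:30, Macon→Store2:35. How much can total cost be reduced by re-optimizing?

Current plan cost = 60·1 + 50·4 + 30·9 + 35·8 = 810.
Optimal plan:
  Dover->Store1: 60 × 1 = 60
  Lodi->Store1: 15 × 4 = 60
  Lodi->Store2: 65 × 9 = 585
  Macon->Store1: 35 × 1 = 35
Optimal cost = 740.
Saving = 810 − 740 = 70.

70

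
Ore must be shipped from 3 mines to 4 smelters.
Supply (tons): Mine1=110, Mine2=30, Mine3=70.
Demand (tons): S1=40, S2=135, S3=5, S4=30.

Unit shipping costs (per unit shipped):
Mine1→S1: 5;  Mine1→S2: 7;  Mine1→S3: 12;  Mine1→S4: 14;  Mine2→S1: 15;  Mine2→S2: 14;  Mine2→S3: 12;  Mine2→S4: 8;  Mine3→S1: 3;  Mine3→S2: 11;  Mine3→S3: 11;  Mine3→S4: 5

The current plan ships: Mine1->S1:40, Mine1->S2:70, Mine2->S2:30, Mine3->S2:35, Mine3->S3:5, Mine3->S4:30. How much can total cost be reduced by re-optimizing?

250

Current plan cost = 40·5 + 70·7 + 30·14 + 35·11 + 5·11 + 30·5 = 1700.
Optimal plan:
  Mine1 to S2: 110 × 7 = 770
  Mine2 to S2: 25 × 14 = 350
  Mine2 to S3: 5 × 12 = 60
  Mine3 to S1: 40 × 3 = 120
  Mine3 to S4: 30 × 5 = 150
Optimal cost = 1450.
Saving = 1700 − 1450 = 250.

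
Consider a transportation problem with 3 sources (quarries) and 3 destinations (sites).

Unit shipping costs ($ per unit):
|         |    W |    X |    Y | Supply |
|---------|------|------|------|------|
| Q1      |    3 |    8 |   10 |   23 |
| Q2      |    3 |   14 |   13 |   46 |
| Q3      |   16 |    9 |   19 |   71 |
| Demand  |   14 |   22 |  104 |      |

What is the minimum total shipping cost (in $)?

A cheapest plan:
  Q1–Y: 23 × $10 = $230
  Q2–W: 14 × $3 = $42
  Q2–Y: 32 × $13 = $416
  Q3–X: 22 × $9 = $198
  Q3–Y: 49 × $19 = $931
Total = 230 + 42 + 416 + 198 + 931 = $1817.

1817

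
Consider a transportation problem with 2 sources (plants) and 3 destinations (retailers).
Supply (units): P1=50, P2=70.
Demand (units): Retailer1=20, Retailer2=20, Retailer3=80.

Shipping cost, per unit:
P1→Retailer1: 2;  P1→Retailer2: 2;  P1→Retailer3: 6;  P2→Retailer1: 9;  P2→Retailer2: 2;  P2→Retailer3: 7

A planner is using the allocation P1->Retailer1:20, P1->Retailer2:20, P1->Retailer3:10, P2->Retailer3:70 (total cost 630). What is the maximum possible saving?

Current plan cost = 20·2 + 20·2 + 10·6 + 70·7 = 630.
Optimal plan:
  P1–Retailer1: 20 units
  P1–Retailer3: 30 units
  P2–Retailer2: 20 units
  P2–Retailer3: 50 units
Optimal cost = 610.
Saving = 630 − 610 = 20.

20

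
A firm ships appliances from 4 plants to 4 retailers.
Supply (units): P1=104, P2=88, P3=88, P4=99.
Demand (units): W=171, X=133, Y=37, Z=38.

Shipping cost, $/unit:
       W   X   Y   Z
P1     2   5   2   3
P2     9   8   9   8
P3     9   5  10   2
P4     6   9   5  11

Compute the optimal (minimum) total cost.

1800

Optimal allocation:
  P1 to W: 104 × $2 = $208
  P2 to W: 5 × $9 = $45
  P2 to X: 83 × $8 = $664
  P3 to X: 50 × $5 = $250
  P3 to Z: 38 × $2 = $76
  P4 to W: 62 × $6 = $372
  P4 to Y: 37 × $5 = $185
Total = 208 + 45 + 664 + 250 + 76 + 372 + 185 = $1800.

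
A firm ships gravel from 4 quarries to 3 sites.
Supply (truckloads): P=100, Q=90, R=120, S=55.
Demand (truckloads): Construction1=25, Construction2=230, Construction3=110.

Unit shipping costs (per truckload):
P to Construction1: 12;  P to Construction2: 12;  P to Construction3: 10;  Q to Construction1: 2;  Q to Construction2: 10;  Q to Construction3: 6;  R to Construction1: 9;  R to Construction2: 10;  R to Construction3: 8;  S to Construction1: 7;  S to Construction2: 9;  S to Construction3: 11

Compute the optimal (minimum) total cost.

One minimum-cost allocation:
  P->Construction2: 100 truckloads
  Q->Construction1: 25 truckloads
  Q->Construction3: 65 truckloads
  R->Construction2: 75 truckloads
  R->Construction3: 45 truckloads
  S->Construction2: 55 truckloads
Total cost = 3245.
(Supply check: P ships 100; Q ships 90; R ships 120; S ships 55.)

3245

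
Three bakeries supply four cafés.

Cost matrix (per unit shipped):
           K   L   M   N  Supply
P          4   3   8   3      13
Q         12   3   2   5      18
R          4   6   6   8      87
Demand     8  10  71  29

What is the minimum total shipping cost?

A cheapest plan:
  P->N: 13 × 3 = 39
  Q->M: 18 × 2 = 36
  R->K: 8 × 4 = 32
  R->L: 10 × 6 = 60
  R->M: 53 × 6 = 318
  R->N: 16 × 8 = 128
Total = 39 + 36 + 32 + 60 + 318 + 128 = 613.
(Supply check: P ships 13; Q ships 18; R ships 87.)

613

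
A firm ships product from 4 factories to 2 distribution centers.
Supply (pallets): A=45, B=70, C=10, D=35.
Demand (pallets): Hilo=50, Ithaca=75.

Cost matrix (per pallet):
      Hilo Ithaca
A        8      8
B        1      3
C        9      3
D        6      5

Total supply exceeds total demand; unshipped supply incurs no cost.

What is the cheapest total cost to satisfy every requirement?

A cheapest plan:
  A→Ithaca: 10 × 8 = 80
  B→Hilo: 50 × 1 = 50
  B→Ithaca: 20 × 3 = 60
  C→Ithaca: 10 × 3 = 30
  D→Ithaca: 35 × 5 = 175
Total = 80 + 50 + 60 + 30 + 175 = 395.

395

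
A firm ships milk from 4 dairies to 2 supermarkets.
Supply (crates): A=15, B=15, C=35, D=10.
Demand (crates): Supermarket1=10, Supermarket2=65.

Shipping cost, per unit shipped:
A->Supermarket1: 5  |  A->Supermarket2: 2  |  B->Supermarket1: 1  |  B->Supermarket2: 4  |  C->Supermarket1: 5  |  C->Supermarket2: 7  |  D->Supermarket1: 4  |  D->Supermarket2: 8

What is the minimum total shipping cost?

A cheapest plan:
  A–Supermarket2: 15 crates
  B–Supermarket2: 15 crates
  C–Supermarket2: 35 crates
  D–Supermarket1: 10 crates
Total cost = 375.

375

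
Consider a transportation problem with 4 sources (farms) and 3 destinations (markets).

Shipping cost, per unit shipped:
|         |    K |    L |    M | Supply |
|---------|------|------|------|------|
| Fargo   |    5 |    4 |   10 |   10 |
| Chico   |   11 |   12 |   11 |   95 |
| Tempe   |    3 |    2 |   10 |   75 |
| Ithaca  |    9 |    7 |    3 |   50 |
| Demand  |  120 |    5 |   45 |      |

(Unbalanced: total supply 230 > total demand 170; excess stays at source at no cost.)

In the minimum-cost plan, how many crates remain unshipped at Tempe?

Minimum-cost shipments:
  Fargo–K: 10 × 5 = 50
  Chico–K: 35 × 11 = 385
  Tempe–K: 75 × 3 = 225
  Ithaca–L: 5 × 7 = 35
  Ithaca–M: 45 × 3 = 135
Total cost = 830.
Tempe ships 75 of its 75, leaving 0.

0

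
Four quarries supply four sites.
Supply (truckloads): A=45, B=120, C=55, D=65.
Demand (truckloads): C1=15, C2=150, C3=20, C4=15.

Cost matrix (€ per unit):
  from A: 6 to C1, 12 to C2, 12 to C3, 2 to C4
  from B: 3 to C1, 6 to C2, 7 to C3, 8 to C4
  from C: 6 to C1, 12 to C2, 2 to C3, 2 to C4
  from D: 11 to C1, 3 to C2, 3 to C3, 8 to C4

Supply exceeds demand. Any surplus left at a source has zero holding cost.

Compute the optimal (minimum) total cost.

820

Optimal allocation:
  A–C4: 15 × €2 = €30
  B–C1: 15 × €3 = €45
  B–C2: 85 × €6 = €510
  C–C3: 20 × €2 = €40
  D–C2: 65 × €3 = €195
Total = 30 + 45 + 510 + 40 + 195 = €820.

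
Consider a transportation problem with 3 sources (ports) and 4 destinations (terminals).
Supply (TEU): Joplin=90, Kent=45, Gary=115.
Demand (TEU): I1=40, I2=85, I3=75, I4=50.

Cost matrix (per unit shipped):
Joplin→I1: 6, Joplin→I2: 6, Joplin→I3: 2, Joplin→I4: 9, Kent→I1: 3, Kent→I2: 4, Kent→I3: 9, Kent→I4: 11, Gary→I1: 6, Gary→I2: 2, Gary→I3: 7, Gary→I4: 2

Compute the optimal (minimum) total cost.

Optimal allocation:
  Joplin to I2: 15 × 6 = 90
  Joplin to I3: 75 × 2 = 150
  Kent to I1: 40 × 3 = 120
  Kent to I2: 5 × 4 = 20
  Gary to I2: 65 × 2 = 130
  Gary to I4: 50 × 2 = 100
Total = 90 + 150 + 120 + 20 + 130 + 100 = 610.
(Supply check: Joplin ships 90; Kent ships 45; Gary ships 115.)

610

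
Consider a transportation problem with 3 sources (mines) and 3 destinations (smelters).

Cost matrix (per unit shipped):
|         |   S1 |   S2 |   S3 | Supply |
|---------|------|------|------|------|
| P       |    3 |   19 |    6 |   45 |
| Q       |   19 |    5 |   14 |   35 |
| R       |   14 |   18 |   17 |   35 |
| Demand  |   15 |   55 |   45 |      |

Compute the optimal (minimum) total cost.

One minimum-cost allocation:
  P->S3: 45 × 6 = 270
  Q->S2: 35 × 5 = 175
  R->S1: 15 × 14 = 210
  R->S2: 20 × 18 = 360
Total = 270 + 175 + 210 + 360 = 1015.

1015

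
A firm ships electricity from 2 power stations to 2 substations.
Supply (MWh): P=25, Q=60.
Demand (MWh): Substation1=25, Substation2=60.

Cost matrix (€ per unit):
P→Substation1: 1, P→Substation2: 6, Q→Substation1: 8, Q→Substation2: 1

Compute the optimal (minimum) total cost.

85

A cheapest plan:
  P–Substation1: 25 × €1 = €25
  Q–Substation2: 60 × €1 = €60
Total = 25 + 60 = €85.
(Supply check: P ships 25; Q ships 60.)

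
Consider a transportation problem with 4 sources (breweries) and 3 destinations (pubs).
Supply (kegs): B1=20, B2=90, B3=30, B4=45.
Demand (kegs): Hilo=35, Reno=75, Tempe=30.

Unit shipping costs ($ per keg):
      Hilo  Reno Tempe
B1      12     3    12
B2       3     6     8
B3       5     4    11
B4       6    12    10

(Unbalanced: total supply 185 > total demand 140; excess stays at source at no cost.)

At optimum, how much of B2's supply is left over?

An optimal plan:
  B1 to Reno: 20 kegs
  B2 to Hilo: 35 kegs
  B2 to Reno: 25 kegs
  B2 to Tempe: 30 kegs
  B3 to Reno: 30 kegs
Total cost = $675.
B2 ships 90 of its 90, leaving 0.

0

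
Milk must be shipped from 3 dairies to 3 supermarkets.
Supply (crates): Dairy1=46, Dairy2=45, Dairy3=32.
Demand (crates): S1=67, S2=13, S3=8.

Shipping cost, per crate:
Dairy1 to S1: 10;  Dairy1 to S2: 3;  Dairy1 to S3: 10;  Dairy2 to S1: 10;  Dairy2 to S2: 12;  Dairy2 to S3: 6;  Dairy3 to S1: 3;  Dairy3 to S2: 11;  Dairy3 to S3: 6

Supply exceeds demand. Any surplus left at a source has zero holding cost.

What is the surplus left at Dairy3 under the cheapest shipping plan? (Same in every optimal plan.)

An optimal plan:
  Dairy1 to S2: 13 × 3 = 39
  Dairy2 to S1: 35 × 10 = 350
  Dairy2 to S3: 8 × 6 = 48
  Dairy3 to S1: 32 × 3 = 96
Total cost = 533.
Dairy3 ships 32 of its 32, leaving 0.

0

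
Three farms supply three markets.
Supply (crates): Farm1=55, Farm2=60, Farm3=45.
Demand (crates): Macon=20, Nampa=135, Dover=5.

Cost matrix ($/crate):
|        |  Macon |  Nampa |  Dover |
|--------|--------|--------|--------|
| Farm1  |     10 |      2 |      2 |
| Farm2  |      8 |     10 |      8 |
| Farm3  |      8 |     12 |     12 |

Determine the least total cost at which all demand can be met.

One minimum-cost allocation:
  Farm1–Nampa: 55 crates
  Farm2–Nampa: 55 crates
  Farm2–Dover: 5 crates
  Farm3–Macon: 20 crates
  Farm3–Nampa: 25 crates
Total cost = $1160.
(Supply check: Farm1 ships 55; Farm2 ships 60; Farm3 ships 45.)

1160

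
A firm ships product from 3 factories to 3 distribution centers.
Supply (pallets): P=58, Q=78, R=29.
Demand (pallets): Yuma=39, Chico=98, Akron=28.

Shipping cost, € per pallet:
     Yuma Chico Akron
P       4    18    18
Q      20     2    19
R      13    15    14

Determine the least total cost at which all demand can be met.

1061

A cheapest plan:
  P→Yuma: 39 × €4 = €156
  P→Chico: 19 × €18 = €342
  Q→Chico: 78 × €2 = €156
  R→Chico: 1 × €15 = €15
  R→Akron: 28 × €14 = €392
Total = 156 + 342 + 156 + 15 + 392 = €1061.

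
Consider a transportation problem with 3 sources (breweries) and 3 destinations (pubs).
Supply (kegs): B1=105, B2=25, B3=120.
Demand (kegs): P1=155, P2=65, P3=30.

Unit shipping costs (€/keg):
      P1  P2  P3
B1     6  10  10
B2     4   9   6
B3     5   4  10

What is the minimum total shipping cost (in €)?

Optimal allocation:
  B1->P1: 100 kegs
  B1->P3: 5 kegs
  B2->P3: 25 kegs
  B3->P1: 55 kegs
  B3->P2: 65 kegs
Total cost = €1335.

1335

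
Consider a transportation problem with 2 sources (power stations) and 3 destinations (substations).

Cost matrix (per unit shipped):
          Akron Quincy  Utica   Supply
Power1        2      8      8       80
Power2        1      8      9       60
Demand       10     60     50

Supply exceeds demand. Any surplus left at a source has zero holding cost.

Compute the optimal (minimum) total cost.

One minimum-cost allocation:
  Power1→Quincy: 30 MWh
  Power1→Utica: 50 MWh
  Power2→Akron: 10 MWh
  Power2→Quincy: 30 MWh
Total cost = 890.
(Supply check: Power1 ships 80; Power2 ships 40.)

890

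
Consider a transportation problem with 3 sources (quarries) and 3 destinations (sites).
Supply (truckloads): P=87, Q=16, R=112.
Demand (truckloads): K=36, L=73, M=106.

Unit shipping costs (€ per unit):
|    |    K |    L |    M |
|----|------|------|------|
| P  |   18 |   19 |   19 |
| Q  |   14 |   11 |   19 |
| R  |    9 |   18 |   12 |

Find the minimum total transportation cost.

3065

A cheapest plan:
  P–L: 57 × €19 = €1083
  P–M: 30 × €19 = €570
  Q–L: 16 × €11 = €176
  R–K: 36 × €9 = €324
  R–M: 76 × €12 = €912
Total = 1083 + 570 + 176 + 324 + 912 = €3065.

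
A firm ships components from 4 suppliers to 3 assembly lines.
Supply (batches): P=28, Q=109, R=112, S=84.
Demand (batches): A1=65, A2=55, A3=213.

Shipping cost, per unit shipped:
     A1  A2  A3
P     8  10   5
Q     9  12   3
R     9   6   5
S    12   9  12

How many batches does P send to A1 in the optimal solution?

Optimal shipments:
  P→A1: 28 × 8 = 224
  Q→A3: 109 × 3 = 327
  R→A1: 8 × 9 = 72
  R→A3: 104 × 5 = 520
  S→A1: 29 × 12 = 348
  S→A2: 55 × 9 = 495
Total cost = 1986.
So P→A1 carries 28 batches.

28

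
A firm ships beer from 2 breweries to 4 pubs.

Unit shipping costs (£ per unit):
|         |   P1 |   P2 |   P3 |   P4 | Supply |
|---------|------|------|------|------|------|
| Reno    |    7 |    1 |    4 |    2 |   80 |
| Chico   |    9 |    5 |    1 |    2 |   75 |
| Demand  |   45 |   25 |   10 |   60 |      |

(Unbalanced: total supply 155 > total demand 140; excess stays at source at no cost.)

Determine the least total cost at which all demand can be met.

An optimal shipping plan:
  Reno to P1: 45 × £7 = £315
  Reno to P2: 25 × £1 = £25
  Reno to P4: 10 × £2 = £20
  Chico to P3: 10 × £1 = £10
  Chico to P4: 50 × £2 = £100
Total = 315 + 25 + 20 + 10 + 100 = £470.
(Supply check: Reno ships 80; Chico ships 60.)

470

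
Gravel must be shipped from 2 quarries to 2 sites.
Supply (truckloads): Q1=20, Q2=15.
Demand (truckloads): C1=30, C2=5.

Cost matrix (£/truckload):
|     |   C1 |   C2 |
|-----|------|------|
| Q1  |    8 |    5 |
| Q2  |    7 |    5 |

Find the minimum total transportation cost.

250

An optimal shipping plan:
  Q1–C1: 15 × £8 = £120
  Q1–C2: 5 × £5 = £25
  Q2–C1: 15 × £7 = £105
Total = 120 + 25 + 105 = £250.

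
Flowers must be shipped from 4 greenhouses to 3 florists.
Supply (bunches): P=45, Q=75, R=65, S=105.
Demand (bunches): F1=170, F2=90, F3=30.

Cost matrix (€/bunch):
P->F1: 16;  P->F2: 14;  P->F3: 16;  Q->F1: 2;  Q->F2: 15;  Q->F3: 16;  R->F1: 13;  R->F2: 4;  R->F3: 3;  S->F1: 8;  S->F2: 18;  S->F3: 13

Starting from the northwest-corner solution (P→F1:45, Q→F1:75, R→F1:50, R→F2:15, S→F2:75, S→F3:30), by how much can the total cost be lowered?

1410

Current plan cost = 45·16 + 75·2 + 50·13 + 15·4 + 75·18 + 30·13 = €3320.
Optimal plan:
  P–F2: 45 × €14 = €630
  Q–F1: 75 × €2 = €150
  R–F2: 45 × €4 = €180
  R–F3: 20 × €3 = €60
  S–F1: 95 × €8 = €760
  S–F3: 10 × €13 = €130
Optimal cost = €1910.
Saving = 3320 − 1910 = €1410.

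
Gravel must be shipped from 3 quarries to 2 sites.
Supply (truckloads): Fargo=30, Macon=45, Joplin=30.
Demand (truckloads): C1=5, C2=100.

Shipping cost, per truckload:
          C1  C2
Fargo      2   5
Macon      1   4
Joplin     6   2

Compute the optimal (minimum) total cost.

375

Optimal allocation:
  Fargo->C1: 5 × 2 = 10
  Fargo->C2: 25 × 5 = 125
  Macon->C2: 45 × 4 = 180
  Joplin->C2: 30 × 2 = 60
Total = 10 + 125 + 180 + 60 = 375.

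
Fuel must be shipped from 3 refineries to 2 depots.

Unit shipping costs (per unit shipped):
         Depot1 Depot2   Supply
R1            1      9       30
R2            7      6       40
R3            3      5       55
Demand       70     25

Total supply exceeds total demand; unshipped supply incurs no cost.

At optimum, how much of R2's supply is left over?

An optimal plan:
  R1→Depot1: 30 kL
  R2→Depot2: 10 kL
  R3→Depot1: 40 kL
  R3→Depot2: 15 kL
Total cost = 285.
R2 ships 10 of its 40, leaving 30.

30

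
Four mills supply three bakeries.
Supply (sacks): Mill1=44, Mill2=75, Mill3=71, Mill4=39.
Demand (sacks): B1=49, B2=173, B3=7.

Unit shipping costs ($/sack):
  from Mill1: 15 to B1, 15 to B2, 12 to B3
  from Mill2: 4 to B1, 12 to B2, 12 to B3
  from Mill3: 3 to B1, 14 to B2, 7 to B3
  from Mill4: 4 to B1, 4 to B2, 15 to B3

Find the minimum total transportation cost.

Optimal allocation:
  Mill1->B2: 44 sacks
  Mill2->B2: 75 sacks
  Mill3->B1: 49 sacks
  Mill3->B2: 15 sacks
  Mill3->B3: 7 sacks
  Mill4->B2: 39 sacks
Total cost = $2122.

2122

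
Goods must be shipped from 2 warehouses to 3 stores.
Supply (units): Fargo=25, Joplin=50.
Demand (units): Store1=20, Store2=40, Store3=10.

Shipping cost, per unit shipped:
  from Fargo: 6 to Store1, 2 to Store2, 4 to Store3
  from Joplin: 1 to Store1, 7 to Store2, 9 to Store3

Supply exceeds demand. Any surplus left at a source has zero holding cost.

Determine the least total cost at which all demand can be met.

265

A cheapest plan:
  Fargo→Store2: 15 × 2 = 30
  Fargo→Store3: 10 × 4 = 40
  Joplin→Store1: 20 × 1 = 20
  Joplin→Store2: 25 × 7 = 175
Total = 30 + 40 + 20 + 175 = 265.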